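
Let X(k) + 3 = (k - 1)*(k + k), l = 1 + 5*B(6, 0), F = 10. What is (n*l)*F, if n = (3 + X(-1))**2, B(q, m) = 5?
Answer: 4160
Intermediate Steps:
l = 26 (l = 1 + 5*5 = 1 + 25 = 26)
X(k) = -3 + 2*k*(-1 + k) (X(k) = -3 + (k - 1)*(k + k) = -3 + (-1 + k)*(2*k) = -3 + 2*k*(-1 + k))
n = 16 (n = (3 + (-3 - 2*(-1) + 2*(-1)**2))**2 = (3 + (-3 + 2 + 2*1))**2 = (3 + (-3 + 2 + 2))**2 = (3 + 1)**2 = 4**2 = 16)
(n*l)*F = (16*26)*10 = 416*10 = 4160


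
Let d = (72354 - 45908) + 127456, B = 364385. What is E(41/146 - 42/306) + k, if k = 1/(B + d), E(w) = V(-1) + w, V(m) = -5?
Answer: -18741768761/3859165002 ≈ -4.8564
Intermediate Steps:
d = 153902 (d = 26446 + 127456 = 153902)
E(w) = -5 + w
k = 1/518287 (k = 1/(364385 + 153902) = 1/518287 ≈ 1.9294e-6)
E(41/146 - 42/306) + k = (-5 + (41/146 - 42/306)) + 1/518287 = (-5 + (41*(1/146) - 42*1/306)) + 1/518287 = (-5 + (41/146 - 7/51)) + 1/518287 = (-5 + 1069/7446) + 1/518287 = -36161/7446 + 1/518287 = -18741768761/3859165002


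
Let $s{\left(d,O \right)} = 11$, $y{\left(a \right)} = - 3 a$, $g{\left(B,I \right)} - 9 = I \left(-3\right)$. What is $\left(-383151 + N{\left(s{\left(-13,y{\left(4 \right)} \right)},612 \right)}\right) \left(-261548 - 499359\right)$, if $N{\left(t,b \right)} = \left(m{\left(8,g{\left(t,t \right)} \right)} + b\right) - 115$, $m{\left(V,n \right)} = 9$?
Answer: $291157259015$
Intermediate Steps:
$g{\left(B,I \right)} = 9 - 3 I$ ($g{\left(B,I \right)} = 9 + I \left(-3\right) = 9 - 3 I$)
$N{\left(t,b \right)} = -106 + b$ ($N{\left(t,b \right)} = \left(9 + b\right) - 115 = -106 + b$)
$\left(-383151 + N{\left(s{\left(-13,y{\left(4 \right)} \right)},612 \right)}\right) \left(-261548 - 499359\right) = \left(-383151 + \left(-106 + 612\right)\right) \left(-261548 - 499359\right) = \left(-383151 + 506\right) \left(-760907\right) = \left(-382645\right) \left(-760907\right) = 291157259015$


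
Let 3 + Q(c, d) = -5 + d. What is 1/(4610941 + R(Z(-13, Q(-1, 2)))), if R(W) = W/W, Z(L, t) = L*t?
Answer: 1/4610942 ≈ 2.1688e-7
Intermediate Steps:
Q(c, d) = -8 + d (Q(c, d) = -3 + (-5 + d) = -8 + d)
R(W) = 1
1/(4610941 + R(Z(-13, Q(-1, 2)))) = 1/(4610941 + 1) = 1/4610942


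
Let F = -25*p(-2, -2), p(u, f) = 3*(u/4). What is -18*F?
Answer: -675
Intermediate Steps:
p(u, f) = 3*u/4 (p(u, f) = 3*(u*(¼)) = 3*(u/4) = 3*u/4)
F = 75/2 (F = -75*(-2)/4 = -25*(-3/2) = 75/2 ≈ 37.500)
-18*F = -18*75/2 = -675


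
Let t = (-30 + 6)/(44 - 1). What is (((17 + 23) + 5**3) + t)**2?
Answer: 49999041/1849 ≈ 27041.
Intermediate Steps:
t = -24/43 ≈ -0.55814
(((17 + 23) + 5**3) + t)**2 = (((17 + 23) + 5**3) - 24/43)**2 = ((40 + 125) - 24/43)**2 = (165 - 24/43)**2 = (7071/43)**2 = 49999041/1849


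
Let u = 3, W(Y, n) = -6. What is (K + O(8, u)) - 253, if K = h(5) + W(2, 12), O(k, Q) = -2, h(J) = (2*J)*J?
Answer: -211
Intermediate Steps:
h(J) = 2*J**2
K = 44 (K = 2*5**2 - 6 = 2*25 - 6 = 50 - 6 = 44)
(K + O(8, u)) - 253 = (44 - 2) - 253 = 42 - 253 = -211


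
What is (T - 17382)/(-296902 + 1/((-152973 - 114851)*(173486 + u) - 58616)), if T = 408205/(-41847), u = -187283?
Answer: 2689273655428520008/45909727945290599481 ≈ 0.058577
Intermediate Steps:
T = -408205/41847 (T = 408205*(-1/41847) = -408205/41847 ≈ -9.7547)
(T - 17382)/(-296902 + 1/((-152973 - 114851)*(173486 + u) - 58616)) = (-408205/41847 - 17382)/(-296902 + 1/((-152973 - 114851)*(173486 - 187283) - 58616)) = -727792759/(41847*(-296902 + 1/(-267824*(-13797) - 58616))) = -727792759/(41847*(-296902 + 1/(3695167728 - 58616))) = -727792759/(41847*(-296902 + 1/3695109112)) = -727792759/(41847*(-1097085285571023/3695109112)) = -727792759/41847*(-3695109112/1097085285571023) = 2689273655428520008/45909727945290599481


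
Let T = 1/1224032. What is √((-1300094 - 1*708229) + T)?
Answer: I*√188061165305864170/306008 ≈ 1417.2*I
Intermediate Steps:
T = 1/1224032 ≈ 8.1697e-7
√((-1300094 - 1*708229) + T) = √((-1300094 - 1*708229) + 1/1224032) = √((-1300094 - 708229) + 1/1224032) = √(-2008323 + 1/1224032) = √(-2458251618335/1224032) = I*√188061165305864170/306008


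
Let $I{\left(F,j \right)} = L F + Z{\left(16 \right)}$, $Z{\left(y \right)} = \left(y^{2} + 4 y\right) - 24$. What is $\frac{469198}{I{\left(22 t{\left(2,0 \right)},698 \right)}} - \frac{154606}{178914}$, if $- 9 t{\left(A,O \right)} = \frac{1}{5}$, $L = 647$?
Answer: $- \frac{944428850906}{40881849} \approx -23101.0$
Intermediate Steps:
$Z{\left(y \right)} = -24 + y^{2} + 4 y$
$t{\left(A,O \right)} = - \frac{1}{45}$ ($t{\left(A,O \right)} = - \frac{1}{9 \cdot 5} = \left(- \frac{1}{9}\right) \frac{1}{5} = - \frac{1}{45}$)
$I{\left(F,j \right)} = 296 + 647 F$ ($I{\left(F,j \right)} = 647 F + \left(-24 + 16^{2} + 4 \cdot 16\right) = 647 F + \left(-24 + 256 + 64\right) = 647 F + 296 = 296 + 647 F$)
$\frac{469198}{I{\left(22 t{\left(2,0 \right)},698 \right)}} - \frac{154606}{178914} = \frac{469198}{296 + 647 \cdot 22 \left(- \frac{1}{45}\right)} - \frac{154606}{178914} = \frac{469198}{296 + 647 \left(- \frac{22}{45}\right)} - \frac{77303}{89457} = \frac{469198}{296 - \frac{14234}{45}} - \frac{77303}{89457} = \frac{469198}{- \frac{914}{45}} - \frac{77303}{89457} = 469198 \left(- \frac{45}{914}\right) - \frac{77303}{89457} = - \frac{10556955}{457} - \frac{77303}{89457} = - \frac{944428850906}{40881849}$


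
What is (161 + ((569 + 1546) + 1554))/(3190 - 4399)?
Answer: -3830/1209 ≈ -3.1679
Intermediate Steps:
(161 + ((569 + 1546) + 1554))/(3190 - 4399) = (161 + (2115 + 1554))/(-1209) = (161 + 3669)*(-1/1209) = 3830*(-1/1209) = -3830/1209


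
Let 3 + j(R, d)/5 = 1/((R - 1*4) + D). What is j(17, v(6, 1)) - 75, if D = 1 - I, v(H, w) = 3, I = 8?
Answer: -535/6 ≈ -89.167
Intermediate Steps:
D = -7 (D = 1 - 1*8 = 1 - 8 = -7)
j(R, d) = -15 + 5/(-11 + R) (j(R, d) = -15 + 5/((R - 1*4) - 7) = -15 + 5/((R - 4) - 7) = -15 + 5/((-4 + R) - 7) = -15 + 5/(-11 + R))
j(17, v(6, 1)) - 75 = 5*(34 - 3*17)/(-11 + 17) - 75 = 5*(34 - 51)/6 - 75 = 5*(⅙)*(-17) - 75 = -85/6 - 75 = -535/6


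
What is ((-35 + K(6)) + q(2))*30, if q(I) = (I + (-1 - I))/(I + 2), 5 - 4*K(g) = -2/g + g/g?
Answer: -1025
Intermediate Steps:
K(g) = 1 + 1/(2*g) (K(g) = 5/4 - (-2/g + g/g)/4 = 5/4 - (-2/g + 1)/4 = 5/4 - (1 - 2/g)/4 = 5/4 + (-1/4 + 1/(2*g)) = 1 + 1/(2*g))
q(I) = -1/(2 + I)
((-35 + K(6)) + q(2))*30 = ((-35 + (1/2 + 6)/6) - 1/(2 + 2))*30 = ((-35 + (1/6)*(13/2)) - 1/4)*30 = ((-35 + 13/12) - 1*1/4)*30 = (-407/12 - 1/4)*30 = -205/6*30 = -1025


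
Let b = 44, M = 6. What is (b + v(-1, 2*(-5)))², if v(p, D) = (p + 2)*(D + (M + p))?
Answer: 1521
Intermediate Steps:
v(p, D) = (2 + p)*(6 + D + p) (v(p, D) = (p + 2)*(D + (6 + p)) = (2 + p)*(6 + D + p))
(b + v(-1, 2*(-5)))² = (44 + (12 + (-1)² + 2*(2*(-5)) + 8*(-1) + (2*(-5))*(-1)))² = (44 + (12 + 1 + 2*(-10) - 8 - 10*(-1)))² = (44 + (12 + 1 - 20 - 8 + 10))² = (44 - 5)² = 39² = 1521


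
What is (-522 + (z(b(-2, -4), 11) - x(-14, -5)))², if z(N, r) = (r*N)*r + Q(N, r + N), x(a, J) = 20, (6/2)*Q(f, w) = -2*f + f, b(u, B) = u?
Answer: 5522500/9 ≈ 6.1361e+5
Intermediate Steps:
Q(f, w) = -f/3 (Q(f, w) = (-2*f + f)/3 = (-f)/3 = -f/3)
z(N, r) = -N/3 + N*r² (z(N, r) = (r*N)*r - N/3 = (N*r)*r - N/3 = N*r² - N/3 = -N/3 + N*r²)
(-522 + (z(b(-2, -4), 11) - x(-14, -5)))² = (-522 + (-2*(-⅓ + 11²) - 1*20))² = (-522 + (-2*(-⅓ + 121) - 20))² = (-522 + (-2*362/3 - 20))² = (-522 + (-724/3 - 20))² = (-522 - 784/3)² = (-2350/3)² = 5522500/9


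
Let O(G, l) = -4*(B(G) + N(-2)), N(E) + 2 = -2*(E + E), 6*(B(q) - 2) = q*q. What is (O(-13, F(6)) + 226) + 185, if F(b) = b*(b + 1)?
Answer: 799/3 ≈ 266.33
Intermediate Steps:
B(q) = 2 + q²/6 (B(q) = 2 + (q*q)/6 = 2 + q²/6)
F(b) = b*(1 + b)
N(E) = -2 - 4*E (N(E) = -2 - 2*(E + E) = -2 - 4*E)
O(G, l) = -32 - 2*G²/3 (O(G, l) = -4*((2 + G²/6) + (-2 - 4*(-2))) = -4*((2 + G²/6) + (-2 + 8)) = -4*((2 + G²/6) + 6) = -4*(8 + G²/6) = -32 - 2*G²/3)
(O(-13, F(6)) + 226) + 185 = ((-32 - ⅔*(-13)²) + 226) + 185 = ((-32 - ⅔*169) + 226) + 185 = ((-32 - 338/3) + 226) + 185 = (-434/3 + 226) + 185 = 244/3 + 185 = 799/3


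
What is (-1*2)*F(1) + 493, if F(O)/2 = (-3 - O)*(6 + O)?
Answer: 605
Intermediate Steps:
F(O) = 2*(-3 - O)*(6 + O) (F(O) = 2*((-3 - O)*(6 + O)) = 2*(-3 - O)*(6 + O))
(-1*2)*F(1) + 493 = (-1*2)*(-36 - 18*1 - 2*1²) + 493 = -2*(-36 - 18 - 2*1) + 493 = -2*(-36 - 18 - 2) + 493 = -2*(-56) + 493 = 112 + 493 = 605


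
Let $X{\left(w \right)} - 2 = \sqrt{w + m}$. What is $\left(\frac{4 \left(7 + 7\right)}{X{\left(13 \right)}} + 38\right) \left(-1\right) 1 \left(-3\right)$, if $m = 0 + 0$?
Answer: $\frac{230}{3} + \frac{56 \sqrt{13}}{3} \approx 143.97$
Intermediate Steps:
$m = 0$
$X{\left(w \right)} = 2 + \sqrt{w}$ ($X{\left(w \right)} = 2 + \sqrt{w + 0} = 2 + \sqrt{w}$)
$\left(\frac{4 \left(7 + 7\right)}{X{\left(13 \right)}} + 38\right) \left(-1\right) 1 \left(-3\right) = \left(\frac{4 \left(7 + 7\right)}{2 + \sqrt{13}} + 38\right) \left(-1\right) 1 \left(-3\right) = \left(\frac{4 \cdot 14}{2 + \sqrt{13}} + 38\right) \left(\left(-1\right) \left(-3\right)\right) = \left(\frac{56}{2 + \sqrt{13}} + 38\right) 3 = \left(38 + \frac{56}{2 + \sqrt{13}}\right) 3 = 114 + \frac{168}{2 + \sqrt{13}}$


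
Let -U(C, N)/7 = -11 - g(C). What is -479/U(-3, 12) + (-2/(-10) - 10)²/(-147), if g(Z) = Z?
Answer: -38669/4200 ≈ -9.2069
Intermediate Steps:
U(C, N) = 77 + 7*C (U(C, N) = -7*(-11 - C) = 77 + 7*C)
-479/U(-3, 12) + (-2/(-10) - 10)²/(-147) = -479/(77 + 7*(-3)) + (-2/(-10) - 10)²/(-147) = -479/(77 - 21) + (-2*(-⅒) - 10)²*(-1/147) = -479/56 + (⅕ - 10)²*(-1/147) = -479*1/56 + (-49/5)²*(-1/147) = -479/56 + (2401/25)*(-1/147) = -479/56 - 49/75 = -38669/4200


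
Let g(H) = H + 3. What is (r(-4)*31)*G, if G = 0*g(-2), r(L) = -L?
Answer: 0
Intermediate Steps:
g(H) = 3 + H
G = 0 (G = 0*(3 - 2) = 0*1 = 0)
(r(-4)*31)*G = (-1*(-4)*31)*0 = (4*31)*0 = 124*0 = 0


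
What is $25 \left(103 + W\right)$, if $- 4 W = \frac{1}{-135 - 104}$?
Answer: $\frac{2461725}{956} \approx 2575.0$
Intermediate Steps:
$W = \frac{1}{956}$ ($W = - \frac{1}{4 \left(-135 - 104\right)} = - \frac{1}{4 \left(-239\right)} = \left(- \frac{1}{4}\right) \left(- \frac{1}{239}\right) = \frac{1}{956} \approx 0.001046$)
$25 \left(103 + W\right) = 25 \left(103 + \frac{1}{956}\right) = 25 \cdot \frac{98469}{956} = \frac{2461725}{956}$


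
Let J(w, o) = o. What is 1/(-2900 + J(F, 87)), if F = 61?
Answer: -1/2813 ≈ -0.00035549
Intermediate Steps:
1/(-2900 + J(F, 87)) = 1/(-2900 + 87) = 1/(-2813) = -1/2813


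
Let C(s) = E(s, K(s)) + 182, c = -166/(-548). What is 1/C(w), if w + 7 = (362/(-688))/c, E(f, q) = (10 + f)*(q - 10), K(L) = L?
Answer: 203804176/32269265873 ≈ 0.0063157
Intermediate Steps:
E(f, q) = (-10 + q)*(10 + f) (E(f, q) = (10 + f)*(-10 + q) = (-10 + q)*(10 + f))
c = 83/274 (c = -166*(-1/548) = 83/274 ≈ 0.30292)
w = -124729/14276 (w = -7 + (362/(-688))/(83/274) = -7 + (362*(-1/688))*(274/83) = -7 - 181/344*274/83 = -7 - 24797/14276 = -124729/14276 ≈ -8.7370)
C(s) = 82 + s**2 (C(s) = (-100 - 10*s + 10*s + s*s) + 182 = (-100 - 10*s + 10*s + s**2) + 182 = (-100 + s**2) + 182 = 82 + s**2)
1/C(w) = 1/(82 + (-124729/14276)**2) = 1/(82 + 15557323441/203804176) = 1/(32269265873/203804176) = 203804176/32269265873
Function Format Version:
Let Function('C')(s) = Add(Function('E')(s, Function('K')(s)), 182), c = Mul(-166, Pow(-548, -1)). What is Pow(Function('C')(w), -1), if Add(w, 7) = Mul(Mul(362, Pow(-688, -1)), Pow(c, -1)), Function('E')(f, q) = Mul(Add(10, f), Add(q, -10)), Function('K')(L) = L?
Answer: Rational(203804176, 32269265873) ≈ 0.0063157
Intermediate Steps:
Function('E')(f, q) = Mul(Add(-10, q), Add(10, f)) (Function('E')(f, q) = Mul(Add(10, f), Add(-10, q)) = Mul(Add(-10, q), Add(10, f)))
c = Rational(83, 274) (c = Mul(-166, Rational(-1, 548)) = Rational(83, 274) ≈ 0.30292)
w = Rational(-124729, 14276) (w = Add(-7, Mul(Mul(362, Pow(-688, -1)), Pow(Rational(83, 274), -1))) = Add(-7, Mul(Mul(362, Rational(-1, 688)), Rational(274, 83))) = Add(-7, Mul(Rational(-181, 344), Rational(274, 83))) = Add(-7, Rational(-24797, 14276)) = Rational(-124729, 14276) ≈ -8.7370)
Function('C')(s) = Add(82, Pow(s, 2)) (Function('C')(s) = Add(Add(-100, Mul(-10, s), Mul(10, s), Mul(s, s)), 182) = Add(Add(-100, Mul(-10, s), Mul(10, s), Pow(s, 2)), 182) = Add(Add(-100, Pow(s, 2)), 182) = Add(82, Pow(s, 2)))
Pow(Function('C')(w), -1) = Pow(Add(82, Pow(Rational(-124729, 14276), 2)), -1) = Pow(Add(82, Rational(15557323441, 203804176)), -1) = Pow(Rational(32269265873, 203804176), -1) = Rational(203804176, 32269265873)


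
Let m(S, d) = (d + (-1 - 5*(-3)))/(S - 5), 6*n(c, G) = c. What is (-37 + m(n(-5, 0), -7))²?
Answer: 36481/25 ≈ 1459.2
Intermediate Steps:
n(c, G) = c/6
m(S, d) = (14 + d)/(-5 + S) (m(S, d) = (d + (-1 + 15))/(-5 + S) = (d + 14)/(-5 + S) = (14 + d)/(-5 + S))
(-37 + m(n(-5, 0), -7))² = (-37 + (14 - 7)/(-5 + (⅙)*(-5)))² = (-37 + 7/(-5 - ⅚))² = (-37 + 7/(-35/6))² = (-37 - 6/35*7)² = (-37 - 6/5)² = (-191/5)² = 36481/25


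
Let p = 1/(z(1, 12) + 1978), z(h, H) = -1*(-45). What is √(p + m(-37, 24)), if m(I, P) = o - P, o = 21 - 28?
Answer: 6*I*√12194/119 ≈ 5.5677*I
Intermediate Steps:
z(h, H) = 45
o = -7
p = 1/2023 (p = 1/(45 + 1978) = 1/2023 ≈ 0.00049432)
m(I, P) = -7 - P
√(p + m(-37, 24)) = √(1/2023 + (-7 - 1*24)) = √(1/2023 + (-7 - 24)) = √(1/2023 - 31) = √(-62712/2023) = 6*I*√12194/119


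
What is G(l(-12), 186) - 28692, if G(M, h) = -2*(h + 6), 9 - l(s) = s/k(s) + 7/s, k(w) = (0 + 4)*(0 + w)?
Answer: -29076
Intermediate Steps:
k(w) = 4*w
l(s) = 35/4 - 7/s (l(s) = 9 - (s/((4*s)) + 7/s) = 9 - (s*(1/(4*s)) + 7/s) = 9 - (1/4 + 7/s) = 9 + (-1/4 - 7/s) = 35/4 - 7/s)
G(M, h) = -12 - 2*h (G(M, h) = -2*(6 + h) = -12 - 2*h)
G(l(-12), 186) - 28692 = (-12 - 2*186) - 28692 = (-12 - 372) - 28692 = -384 - 28692 = -29076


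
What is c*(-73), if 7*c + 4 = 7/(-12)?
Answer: 4015/84 ≈ 47.798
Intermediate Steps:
c = -55/84 (c = -4/7 + (7/(-12))/7 = -4/7 + (7*(-1/12))/7 = -4/7 + (⅐)*(-7/12) = -4/7 - 1/12 = -55/84 ≈ -0.65476)
c*(-73) = -55/84*(-73) = 4015/84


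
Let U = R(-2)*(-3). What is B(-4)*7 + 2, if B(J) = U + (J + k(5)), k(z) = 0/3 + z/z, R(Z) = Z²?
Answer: -103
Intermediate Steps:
k(z) = 1 (k(z) = 0*(⅓) + 1 = 0 + 1 = 1)
U = -12 (U = (-2)²*(-3) = 4*(-3) = -12)
B(J) = -11 + J (B(J) = -12 + (J + 1) = -12 + (1 + J) = -11 + J)
B(-4)*7 + 2 = (-11 - 4)*7 + 2 = -15*7 + 2 = -105 + 2 = -103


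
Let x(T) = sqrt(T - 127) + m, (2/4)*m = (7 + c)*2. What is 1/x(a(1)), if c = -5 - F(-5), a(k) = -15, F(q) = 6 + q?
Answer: 2/79 - I*sqrt(142)/158 ≈ 0.025316 - 0.07542*I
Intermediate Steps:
c = -6 (c = -5 - (6 - 5) = -5 - 1*1 = -5 - 1 = -6)
m = 4 (m = 2*((7 - 6)*2) = 2*(1*2) = 2*2 = 4)
x(T) = 4 + sqrt(-127 + T) (x(T) = sqrt(T - 127) + 4 = sqrt(-127 + T) + 4 = 4 + sqrt(-127 + T))
1/x(a(1)) = 1/(4 + sqrt(-127 - 15)) = 1/(4 + sqrt(-142)) = 1/(4 + I*sqrt(142))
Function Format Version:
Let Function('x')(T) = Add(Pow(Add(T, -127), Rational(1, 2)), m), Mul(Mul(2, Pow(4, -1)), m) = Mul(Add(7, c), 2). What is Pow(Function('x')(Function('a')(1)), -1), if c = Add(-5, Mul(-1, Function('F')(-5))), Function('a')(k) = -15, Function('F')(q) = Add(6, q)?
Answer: Add(Rational(2, 79), Mul(Rational(-1, 158), I, Pow(142, Rational(1, 2)))) ≈ Add(0.025316, Mul(-0.075420, I))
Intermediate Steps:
c = -6 (c = Add(-5, Mul(-1, Add(6, -5))) = Add(-5, Mul(-1, 1)) = Add(-5, -1) = -6)
m = 4 (m = Mul(2, Mul(Add(7, -6), 2)) = Mul(2, Mul(1, 2)) = Mul(2, 2) = 4)
Function('x')(T) = Add(4, Pow(Add(-127, T), Rational(1, 2))) (Function('x')(T) = Add(Pow(Add(T, -127), Rational(1, 2)), 4) = Add(Pow(Add(-127, T), Rational(1, 2)), 4) = Add(4, Pow(Add(-127, T), Rational(1, 2))))
Pow(Function('x')(Function('a')(1)), -1) = Pow(Add(4, Pow(Add(-127, -15), Rational(1, 2))), -1) = Pow(Add(4, Pow(-142, Rational(1, 2))), -1) = Pow(Add(4, Mul(I, Pow(142, Rational(1, 2)))), -1)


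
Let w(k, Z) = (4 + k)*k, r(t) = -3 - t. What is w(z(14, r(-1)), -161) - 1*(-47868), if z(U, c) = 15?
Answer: 48153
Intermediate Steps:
w(k, Z) = k*(4 + k)
w(z(14, r(-1)), -161) - 1*(-47868) = 15*(4 + 15) - 1*(-47868) = 15*19 + 47868 = 285 + 47868 = 48153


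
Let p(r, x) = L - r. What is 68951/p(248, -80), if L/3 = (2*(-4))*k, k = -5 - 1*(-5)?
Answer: -68951/248 ≈ -278.03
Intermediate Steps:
k = 0 (k = -5 + 5 = 0)
L = 0 (L = 3*((2*(-4))*0) = 3*(-8*0) = 3*0 = 0)
p(r, x) = -r (p(r, x) = 0 - r = -r)
68951/p(248, -80) = 68951/((-1*248)) = 68951/(-248) = 68951*(-1/248) = -68951/248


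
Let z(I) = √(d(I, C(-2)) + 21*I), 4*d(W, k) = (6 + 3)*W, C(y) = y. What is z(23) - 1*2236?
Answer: -2236 + √2139/2 ≈ -2212.9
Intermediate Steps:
d(W, k) = 9*W/4 (d(W, k) = ((6 + 3)*W)/4 = (9*W)/4 = 9*W/4)
z(I) = √93*√I/2 (z(I) = √(9*I/4 + 21*I) = √(93*I/4) = √93*√I/2)
z(23) - 1*2236 = √93*√23/2 - 1*2236 = √2139/2 - 2236 = -2236 + √2139/2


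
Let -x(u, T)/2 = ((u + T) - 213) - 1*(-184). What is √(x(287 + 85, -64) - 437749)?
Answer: I*√438307 ≈ 662.05*I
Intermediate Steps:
x(u, T) = 58 - 2*T - 2*u (x(u, T) = -2*(((u + T) - 213) - 1*(-184)) = -2*(((T + u) - 213) + 184) = -2*((-213 + T + u) + 184) = -2*(-29 + T + u) = 58 - 2*T - 2*u)
√(x(287 + 85, -64) - 437749) = √((58 - 2*(-64) - 2*(287 + 85)) - 437749) = √((58 + 128 - 2*372) - 437749) = √((58 + 128 - 744) - 437749) = √(-558 - 437749) = √(-438307) = I*√438307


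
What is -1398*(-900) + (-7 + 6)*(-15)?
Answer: 1258215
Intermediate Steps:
-1398*(-900) + (-7 + 6)*(-15) = 1258200 - 1*(-15) = 1258200 + 15 = 1258215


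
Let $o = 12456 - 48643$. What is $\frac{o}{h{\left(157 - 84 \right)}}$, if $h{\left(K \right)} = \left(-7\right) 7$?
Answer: $\frac{36187}{49} \approx 738.51$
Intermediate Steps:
$o = -36187$
$h{\left(K \right)} = -49$
$\frac{o}{h{\left(157 - 84 \right)}} = - \frac{36187}{-49} = \left(-36187\right) \left(- \frac{1}{49}\right) = \frac{36187}{49}$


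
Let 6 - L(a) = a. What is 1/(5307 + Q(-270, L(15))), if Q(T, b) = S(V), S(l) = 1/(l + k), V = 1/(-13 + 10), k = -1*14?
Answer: 43/228198 ≈ 0.00018843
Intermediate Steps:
L(a) = 6 - a
k = -14
V = -1/3 (V = 1/(-3) = -1/3 ≈ -0.33333)
S(l) = 1/(-14 + l) (S(l) = 1/(l - 14) = 1/(-14 + l))
Q(T, b) = -3/43 (Q(T, b) = 1/(-14 - 1/3) = 1/(-43/3) = -3/43)
1/(5307 + Q(-270, L(15))) = 1/(5307 - 3/43) = 1/(228198/43) = 43/228198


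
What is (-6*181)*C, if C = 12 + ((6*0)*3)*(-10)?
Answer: -13032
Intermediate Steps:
C = 12 (C = 12 + (0*3)*(-10) = 12 + 0*(-10) = 12 + 0 = 12)
(-6*181)*C = -6*181*12 = -1086*12 = -13032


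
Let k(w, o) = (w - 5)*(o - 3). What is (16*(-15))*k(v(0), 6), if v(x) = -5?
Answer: 7200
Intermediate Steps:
k(w, o) = (-5 + w)*(-3 + o)
(16*(-15))*k(v(0), 6) = (16*(-15))*(15 - 5*6 - 3*(-5) + 6*(-5)) = -240*(15 - 30 + 15 - 30) = -240*(-30) = 7200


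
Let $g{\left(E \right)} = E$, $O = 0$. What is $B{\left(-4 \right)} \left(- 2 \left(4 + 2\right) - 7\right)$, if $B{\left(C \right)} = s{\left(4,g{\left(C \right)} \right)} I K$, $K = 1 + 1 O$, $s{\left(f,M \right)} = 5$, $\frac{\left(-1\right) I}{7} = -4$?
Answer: $-2660$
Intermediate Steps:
$I = 28$ ($I = \left(-7\right) \left(-4\right) = 28$)
$K = 1$ ($K = 1 + 1 \cdot 0 = 1 + 0 = 1$)
$B{\left(C \right)} = 140$ ($B{\left(C \right)} = 5 \cdot 28 \cdot 1 = 140 \cdot 1 = 140$)
$B{\left(-4 \right)} \left(- 2 \left(4 + 2\right) - 7\right) = 140 \left(- 2 \left(4 + 2\right) - 7\right) = 140 \left(\left(-2\right) 6 - 7\right) = 140 \left(-12 - 7\right) = 140 \left(-19\right) = -2660$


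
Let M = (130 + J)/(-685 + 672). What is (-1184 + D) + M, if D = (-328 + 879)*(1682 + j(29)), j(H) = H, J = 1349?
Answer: 12239022/13 ≈ 9.4146e+5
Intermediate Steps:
D = 942761 (D = (-328 + 879)*(1682 + 29) = 551*1711 = 942761)
M = -1479/13 (M = (130 + 1349)/(-685 + 672) = 1479/(-13) = 1479*(-1/13) = -1479/13 ≈ -113.77)
(-1184 + D) + M = (-1184 + 942761) - 1479/13 = 941577 - 1479/13 = 12239022/13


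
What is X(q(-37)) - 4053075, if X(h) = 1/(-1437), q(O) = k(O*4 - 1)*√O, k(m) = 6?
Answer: -5824268776/1437 ≈ -4.0531e+6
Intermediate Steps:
q(O) = 6*√O
X(h) = -1/1437
X(q(-37)) - 4053075 = -1/1437 - 4053075 = -5824268776/1437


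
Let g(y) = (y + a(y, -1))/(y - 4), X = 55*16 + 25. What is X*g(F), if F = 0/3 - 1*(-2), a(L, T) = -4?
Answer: 905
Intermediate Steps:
F = 2 (F = 0*(1/3) + 2 = 0 + 2 = 2)
X = 905 (X = 880 + 25 = 905)
g(y) = 1 (g(y) = (y - 4)/(y - 4) = (-4 + y)/(-4 + y) = 1)
X*g(F) = 905*1 = 905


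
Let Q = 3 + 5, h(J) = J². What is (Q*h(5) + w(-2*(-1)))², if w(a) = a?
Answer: 40804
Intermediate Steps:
Q = 8
(Q*h(5) + w(-2*(-1)))² = (8*5² - 2*(-1))² = (8*25 + 2)² = (200 + 2)² = 202² = 40804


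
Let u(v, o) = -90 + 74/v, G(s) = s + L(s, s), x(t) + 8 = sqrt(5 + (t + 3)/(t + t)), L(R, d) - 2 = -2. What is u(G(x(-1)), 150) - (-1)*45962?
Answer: 137579/3 ≈ 45860.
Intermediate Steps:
L(R, d) = 0 (L(R, d) = 2 - 2 = 0)
x(t) = -8 + sqrt(5 + (3 + t)/(2*t)) (x(t) = -8 + sqrt(5 + (t + 3)/(t + t)) = -8 + sqrt(5 + (3 + t)/((2*t))) = -8 + sqrt(5 + (3 + t)*(1/(2*t))) = -8 + sqrt(5 + (3 + t)/(2*t)))
G(s) = s (G(s) = s + 0 = s)
u(G(x(-1)), 150) - (-1)*45962 = (-90 + 74/(-8 + sqrt(22 + 6/(-1))/2)) - (-1)*45962 = (-90 + 74/(-8 + sqrt(22 + 6*(-1))/2)) - 1*(-45962) = (-90 + 74/(-8 + sqrt(22 - 6)/2)) + 45962 = (-90 + 74/(-8 + sqrt(16)/2)) + 45962 = (-90 + 74/(-8 + (1/2)*4)) + 45962 = (-90 + 74/(-8 + 2)) + 45962 = (-90 + 74/(-6)) + 45962 = (-90 + 74*(-1/6)) + 45962 = (-90 - 37/3) + 45962 = -307/3 + 45962 = 137579/3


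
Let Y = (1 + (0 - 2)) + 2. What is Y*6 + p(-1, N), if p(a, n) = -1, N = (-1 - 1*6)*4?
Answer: 5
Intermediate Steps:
N = -28 (N = (-1 - 6)*4 = -7*4 = -28)
Y = 1 (Y = (1 - 2) + 2 = -1 + 2 = 1)
Y*6 + p(-1, N) = 1*6 - 1 = 6 - 1 = 5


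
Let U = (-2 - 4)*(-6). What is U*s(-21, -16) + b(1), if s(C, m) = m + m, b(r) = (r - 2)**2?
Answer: -1151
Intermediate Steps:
b(r) = (-2 + r)**2
U = 36 (U = -6*(-6) = 36)
s(C, m) = 2*m
U*s(-21, -16) + b(1) = 36*(2*(-16)) + (-2 + 1)**2 = 36*(-32) + (-1)**2 = -1152 + 1 = -1151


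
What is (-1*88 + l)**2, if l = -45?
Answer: 17689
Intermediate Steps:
(-1*88 + l)**2 = (-1*88 - 45)**2 = (-88 - 45)**2 = (-133)**2 = 17689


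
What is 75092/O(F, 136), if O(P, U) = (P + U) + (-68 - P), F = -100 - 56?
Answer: 18773/17 ≈ 1104.3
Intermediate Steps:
F = -156
O(P, U) = -68 + U
75092/O(F, 136) = 75092/(-68 + 136) = 75092/68 = 75092*(1/68) = 18773/17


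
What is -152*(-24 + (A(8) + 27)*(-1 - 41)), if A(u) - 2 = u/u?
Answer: 195168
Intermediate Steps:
A(u) = 3 (A(u) = 2 + u/u = 2 + 1 = 3)
-152*(-24 + (A(8) + 27)*(-1 - 41)) = -152*(-24 + (3 + 27)*(-1 - 41)) = -152*(-24 + 30*(-42)) = -152*(-24 - 1260) = -152*(-1284) = 195168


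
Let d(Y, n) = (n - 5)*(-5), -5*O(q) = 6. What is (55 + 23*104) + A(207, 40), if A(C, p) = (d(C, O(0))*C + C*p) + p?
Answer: 17184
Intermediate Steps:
O(q) = -6/5 (O(q) = -1/5*6 = -6/5)
d(Y, n) = 25 - 5*n (d(Y, n) = (-5 + n)*(-5) = 25 - 5*n)
A(C, p) = p + 31*C + C*p (A(C, p) = ((25 - 5*(-6/5))*C + C*p) + p = ((25 + 6)*C + C*p) + p = (31*C + C*p) + p = p + 31*C + C*p)
(55 + 23*104) + A(207, 40) = (55 + 23*104) + (40 + 31*207 + 207*40) = (55 + 2392) + (40 + 6417 + 8280) = 2447 + 14737 = 17184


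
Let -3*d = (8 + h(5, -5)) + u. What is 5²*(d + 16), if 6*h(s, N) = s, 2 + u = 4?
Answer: 5575/18 ≈ 309.72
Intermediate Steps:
u = 2 (u = -2 + 4 = 2)
h(s, N) = s/6
d = -65/18 (d = -((8 + (⅙)*5) + 2)/3 = -((8 + ⅚) + 2)/3 = -(53/6 + 2)/3 = -⅓*65/6 = -65/18 ≈ -3.6111)
5²*(d + 16) = 5²*(-65/18 + 16) = 25*(223/18) = 5575/18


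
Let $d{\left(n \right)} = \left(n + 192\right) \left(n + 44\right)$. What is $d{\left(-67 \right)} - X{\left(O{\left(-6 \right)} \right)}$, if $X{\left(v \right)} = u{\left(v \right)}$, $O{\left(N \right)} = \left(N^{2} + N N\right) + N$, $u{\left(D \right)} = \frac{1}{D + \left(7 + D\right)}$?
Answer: $- \frac{399626}{139} \approx -2875.0$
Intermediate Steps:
$u{\left(D \right)} = \frac{1}{7 + 2 D}$
$O{\left(N \right)} = N + 2 N^{2}$ ($O{\left(N \right)} = \left(N^{2} + N^{2}\right) + N = 2 N^{2} + N = N + 2 N^{2}$)
$X{\left(v \right)} = \frac{1}{7 + 2 v}$
$d{\left(n \right)} = \left(44 + n\right) \left(192 + n\right)$ ($d{\left(n \right)} = \left(192 + n\right) \left(44 + n\right) = \left(44 + n\right) \left(192 + n\right)$)
$d{\left(-67 \right)} - X{\left(O{\left(-6 \right)} \right)} = \left(8448 + \left(-67\right)^{2} + 236 \left(-67\right)\right) - \frac{1}{7 + 2 \left(- 6 \left(1 + 2 \left(-6\right)\right)\right)} = \left(8448 + 4489 - 15812\right) - \frac{1}{7 + 2 \left(- 6 \left(1 - 12\right)\right)} = -2875 - \frac{1}{7 + 2 \left(\left(-6\right) \left(-11\right)\right)} = -2875 - \frac{1}{7 + 2 \cdot 66} = -2875 - \frac{1}{7 + 132} = -2875 - \frac{1}{139} = - \frac{399626}{139}$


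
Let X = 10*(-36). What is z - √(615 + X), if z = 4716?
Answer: 4716 - √255 ≈ 4700.0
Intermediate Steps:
X = -360
z - √(615 + X) = 4716 - √(615 - 360) = 4716 - √255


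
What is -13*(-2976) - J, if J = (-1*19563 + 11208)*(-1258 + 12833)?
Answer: 96747813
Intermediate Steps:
J = -96709125 (J = (-19563 + 11208)*11575 = -8355*11575 = -96709125)
-13*(-2976) - J = -13*(-2976) - 1*(-96709125) = 38688 + 96709125 = 96747813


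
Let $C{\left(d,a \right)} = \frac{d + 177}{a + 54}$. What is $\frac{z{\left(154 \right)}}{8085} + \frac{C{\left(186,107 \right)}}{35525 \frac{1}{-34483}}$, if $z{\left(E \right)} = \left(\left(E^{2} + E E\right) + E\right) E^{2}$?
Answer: $\frac{798350811511}{5719525} \approx 1.3958 \cdot 10^{5}$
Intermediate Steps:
$C{\left(d,a \right)} = \frac{177 + d}{54 + a}$
$z{\left(E \right)} = E^{2} \left(E + 2 E^{2}\right)$ ($z{\left(E \right)} = \left(\left(E^{2} + E^{2}\right) + E\right) E^{2} = \left(2 E^{2} + E\right) E^{2} = \left(E + 2 E^{2}\right) E^{2} = E^{2} \left(E + 2 E^{2}\right)$)
$\frac{z{\left(154 \right)}}{8085} + \frac{C{\left(186,107 \right)}}{35525 \frac{1}{-34483}} = \frac{154^{3} \left(1 + 2 \cdot 154\right)}{8085} + \frac{\frac{1}{54 + 107} \left(177 + 186\right)}{35525 \frac{1}{-34483}} = 3652264 \left(1 + 308\right) \frac{1}{8085} + \frac{\frac{1}{161} \cdot 363}{35525 \left(- \frac{1}{34483}\right)} = 3652264 \cdot 309 \cdot \frac{1}{8085} + \frac{\frac{1}{161} \cdot 363}{- \frac{35525}{34483}} = 1128549576 \cdot \frac{1}{8085} + \frac{363}{161} \left(- \frac{34483}{35525}\right) = \frac{697928}{5} - \frac{12517329}{5719525} = \frac{798350811511}{5719525}$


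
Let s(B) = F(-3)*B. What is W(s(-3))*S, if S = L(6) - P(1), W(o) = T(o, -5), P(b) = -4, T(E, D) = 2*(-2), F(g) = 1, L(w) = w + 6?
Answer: -64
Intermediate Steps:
L(w) = 6 + w
T(E, D) = -4
s(B) = B (s(B) = 1*B = B)
W(o) = -4
S = 16 (S = (6 + 6) - 1*(-4) = 12 + 4 = 16)
W(s(-3))*S = -4*16 = -64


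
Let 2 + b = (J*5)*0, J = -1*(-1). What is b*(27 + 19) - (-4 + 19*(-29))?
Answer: 463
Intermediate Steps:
J = 1
b = -2 (b = -2 + (1*5)*0 = -2 + 5*0 = -2 + 0 = -2)
b*(27 + 19) - (-4 + 19*(-29)) = -2*(27 + 19) - (-4 + 19*(-29)) = -2*46 - (-4 - 551) = -92 - 1*(-555) = -92 + 555 = 463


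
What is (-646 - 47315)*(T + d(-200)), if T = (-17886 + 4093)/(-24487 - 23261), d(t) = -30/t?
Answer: -418763478/19895 ≈ -21049.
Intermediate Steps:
T = 13793/47748 (T = -13793/(-47748) = -13793*(-1/47748) = 13793/47748 ≈ 0.28887)
(-646 - 47315)*(T + d(-200)) = (-646 - 47315)*(13793/47748 - 30/(-200)) = -47961*(13793/47748 - 30*(-1/200)) = -47961*(13793/47748 + 3/20) = -47961*26194/59685 = -418763478/19895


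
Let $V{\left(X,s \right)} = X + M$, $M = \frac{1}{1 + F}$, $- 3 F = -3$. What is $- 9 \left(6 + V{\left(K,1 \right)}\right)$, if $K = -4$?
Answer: $- \frac{45}{2} \approx -22.5$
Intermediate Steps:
$F = 1$ ($F = \left(- \frac{1}{3}\right) \left(-3\right) = 1$)
$M = \frac{1}{2}$ ($M = \frac{1}{1 + 1} = \frac{1}{2} \approx 0.5$)
$V{\left(X,s \right)} = \frac{1}{2} + X$ ($V{\left(X,s \right)} = X + \frac{1}{2} = \frac{1}{2} + X$)
$- 9 \left(6 + V{\left(K,1 \right)}\right) = - 9 \left(6 + \left(\frac{1}{2} - 4\right)\right) = - 9 \left(6 - \frac{7}{2}\right) = \left(-9\right) \frac{5}{2} = - \frac{45}{2}$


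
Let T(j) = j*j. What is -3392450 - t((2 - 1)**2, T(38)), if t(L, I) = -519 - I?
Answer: -3390487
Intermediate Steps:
T(j) = j**2
-3392450 - t((2 - 1)**2, T(38)) = -3392450 - (-519 - 1*38**2) = -3392450 - (-519 - 1*1444) = -3392450 - (-519 - 1444) = -3392450 - 1*(-1963) = -3392450 + 1963 = -3390487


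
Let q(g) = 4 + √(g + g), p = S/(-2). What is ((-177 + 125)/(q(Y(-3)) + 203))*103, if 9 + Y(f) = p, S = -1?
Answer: -554346/21433 + 2678*I*√17/21433 ≈ -25.864 + 0.51517*I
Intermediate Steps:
p = ½ (p = -1/(-2) = -1*(-½) = ½ ≈ 0.50000)
Y(f) = -17/2 (Y(f) = -9 + ½ = -17/2)
q(g) = 4 + √2*√g (q(g) = 4 + √(2*g) = 4 + √2*√g)
((-177 + 125)/(q(Y(-3)) + 203))*103 = ((-177 + 125)/((4 + √2*√(-17/2)) + 203))*103 = -52/((4 + √2*(I*√34/2)) + 203)*103 = -52/((4 + I*√17) + 203)*103 = -52/(207 + I*√17)*103 = -5356/(207 + I*√17)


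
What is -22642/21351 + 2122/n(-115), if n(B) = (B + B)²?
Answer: -576227489/564733950 ≈ -1.0204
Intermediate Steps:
n(B) = 4*B² (n(B) = (2*B)² = 4*B²)
-22642/21351 + 2122/n(-115) = -22642/21351 + 2122/((4*(-115)²)) = -22642*1/21351 + 2122/((4*13225)) = -22642/21351 + 2122/52900 = -22642/21351 + 2122*(1/52900) = -22642/21351 + 1061/26450 = -576227489/564733950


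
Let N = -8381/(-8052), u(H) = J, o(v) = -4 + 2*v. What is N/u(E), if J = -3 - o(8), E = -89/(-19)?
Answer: -8381/120780 ≈ -0.069391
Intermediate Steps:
E = 89/19 (E = -89*(-1/19) = 89/19 ≈ 4.6842)
J = -15 (J = -3 - (-4 + 2*8) = -3 - (-4 + 16) = -3 - 1*12 = -3 - 12 = -15)
u(H) = -15
N = 8381/8052 (N = -8381*(-1/8052) = 8381/8052 ≈ 1.0409)
N/u(E) = (8381/8052)/(-15) = (8381/8052)*(-1/15) = -8381/120780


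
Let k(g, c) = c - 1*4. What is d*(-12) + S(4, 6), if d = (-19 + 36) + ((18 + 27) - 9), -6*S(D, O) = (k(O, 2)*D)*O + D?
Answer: -1886/3 ≈ -628.67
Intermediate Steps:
k(g, c) = -4 + c (k(g, c) = c - 4 = -4 + c)
S(D, O) = -D/6 + D*O/3 (S(D, O) = -(((-4 + 2)*D)*O + D)/6 = -((-2*D)*O + D)/6 = -(-2*D*O + D)/6 = -(D - 2*D*O)/6 = -D/6 + D*O/3)
d = 53 (d = 17 + (45 - 9) = 17 + 36 = 53)
d*(-12) + S(4, 6) = 53*(-12) + (⅙)*4*(-1 + 2*6) = -636 + (⅙)*4*(-1 + 12) = -636 + (⅙)*4*11 = -636 + 22/3 = -1886/3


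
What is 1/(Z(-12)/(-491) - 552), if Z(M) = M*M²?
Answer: -491/269304 ≈ -0.0018232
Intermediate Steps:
Z(M) = M³
1/(Z(-12)/(-491) - 552) = 1/((-12)³/(-491) - 552) = 1/(-1728*(-1/491) - 552) = 1/(1728/491 - 552) = 1/(-269304/491) = -491/269304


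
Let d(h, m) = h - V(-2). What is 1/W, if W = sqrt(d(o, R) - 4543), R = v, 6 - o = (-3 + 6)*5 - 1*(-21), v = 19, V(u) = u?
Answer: -I*sqrt(4571)/4571 ≈ -0.014791*I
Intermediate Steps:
o = -30 (o = 6 - ((-3 + 6)*5 - 1*(-21)) = 6 - (3*5 + 21) = 6 - (15 + 21) = 6 - 1*36 = 6 - 36 = -30)
R = 19
d(h, m) = 2 + h (d(h, m) = h - 1*(-2) = h + 2 = 2 + h)
W = I*sqrt(4571) (W = sqrt((2 - 30) - 4543) = sqrt(-28 - 4543) = sqrt(-4571) = I*sqrt(4571) ≈ 67.609*I)
1/W = 1/(I*sqrt(4571)) = -I*sqrt(4571)/4571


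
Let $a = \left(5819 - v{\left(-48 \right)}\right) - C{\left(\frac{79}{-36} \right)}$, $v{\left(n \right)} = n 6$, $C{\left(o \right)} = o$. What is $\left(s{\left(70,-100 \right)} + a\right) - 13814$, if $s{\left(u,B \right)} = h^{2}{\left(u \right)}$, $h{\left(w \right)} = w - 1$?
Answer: $- \frac{105977}{36} \approx -2943.8$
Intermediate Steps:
$h{\left(w \right)} = -1 + w$ ($h{\left(w \right)} = w - 1 = -1 + w$)
$v{\left(n \right)} = 6 n$
$s{\left(u,B \right)} = \left(-1 + u\right)^{2}$
$a = \frac{219931}{36}$ ($a = \left(5819 - 6 \left(-48\right)\right) - \frac{79}{-36} = \left(5819 - -288\right) - 79 \left(- \frac{1}{36}\right) = \left(5819 + 288\right) - - \frac{79}{36} = 6107 + \frac{79}{36} = \frac{219931}{36} \approx 6109.2$)
$\left(s{\left(70,-100 \right)} + a\right) - 13814 = \left(\left(-1 + 70\right)^{2} + \frac{219931}{36}\right) - 13814 = \left(69^{2} + \frac{219931}{36}\right) - 13814 = \left(4761 + \frac{219931}{36}\right) - 13814 = \frac{391327}{36} - 13814 = - \frac{105977}{36}$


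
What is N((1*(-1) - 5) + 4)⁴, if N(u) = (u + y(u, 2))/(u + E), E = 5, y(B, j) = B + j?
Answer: 16/81 ≈ 0.19753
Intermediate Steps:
N(u) = (2 + 2*u)/(5 + u) (N(u) = (u + (u + 2))/(u + 5) = (u + (2 + u))/(5 + u) = (2 + 2*u)/(5 + u))
N((1*(-1) - 5) + 4)⁴ = (2*(1 + ((1*(-1) - 5) + 4))/(5 + ((1*(-1) - 5) + 4)))⁴ = (2*(1 + ((-1 - 5) + 4))/(5 + ((-1 - 5) + 4)))⁴ = (2*(1 + (-6 + 4))/(5 + (-6 + 4)))⁴ = (2*(1 - 2)/(5 - 2))⁴ = (2*(-1)/3)⁴ = (2*(⅓)*(-1))⁴ = (-⅔)⁴ = 16/81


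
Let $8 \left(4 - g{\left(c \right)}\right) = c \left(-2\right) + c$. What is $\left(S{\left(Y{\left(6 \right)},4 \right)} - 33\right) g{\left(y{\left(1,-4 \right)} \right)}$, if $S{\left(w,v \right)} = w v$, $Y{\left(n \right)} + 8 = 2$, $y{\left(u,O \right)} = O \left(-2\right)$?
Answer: $-285$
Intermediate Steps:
$y{\left(u,O \right)} = - 2 O$
$Y{\left(n \right)} = -6$ ($Y{\left(n \right)} = -8 + 2 = -6$)
$g{\left(c \right)} = 4 + \frac{c}{8}$ ($g{\left(c \right)} = 4 - \frac{c \left(-2\right) + c}{8} = 4 - \frac{- 2 c + c}{8} = 4 - \frac{\left(-1\right) c}{8} = 4 + \frac{c}{8}$)
$S{\left(w,v \right)} = v w$
$\left(S{\left(Y{\left(6 \right)},4 \right)} - 33\right) g{\left(y{\left(1,-4 \right)} \right)} = \left(4 \left(-6\right) - 33\right) \left(4 + \frac{\left(-2\right) \left(-4\right)}{8}\right) = \left(-24 - 33\right) \left(4 + \frac{1}{8} \cdot 8\right) = - 57 \left(4 + 1\right) = \left(-57\right) 5 = -285$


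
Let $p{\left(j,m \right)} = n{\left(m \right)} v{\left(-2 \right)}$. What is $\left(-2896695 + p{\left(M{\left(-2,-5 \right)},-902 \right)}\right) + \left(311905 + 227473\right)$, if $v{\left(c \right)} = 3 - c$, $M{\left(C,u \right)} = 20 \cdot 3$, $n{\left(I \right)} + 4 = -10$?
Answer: $-2357387$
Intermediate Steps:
$n{\left(I \right)} = -14$ ($n{\left(I \right)} = -4 - 10 = -14$)
$M{\left(C,u \right)} = 60$
$p{\left(j,m \right)} = -70$ ($p{\left(j,m \right)} = - 14 \left(3 - -2\right) = - 14 \left(3 + 2\right) = \left(-14\right) 5 = -70$)
$\left(-2896695 + p{\left(M{\left(-2,-5 \right)},-902 \right)}\right) + \left(311905 + 227473\right) = \left(-2896695 - 70\right) + \left(311905 + 227473\right) = -2896765 + 539378 = -2357387$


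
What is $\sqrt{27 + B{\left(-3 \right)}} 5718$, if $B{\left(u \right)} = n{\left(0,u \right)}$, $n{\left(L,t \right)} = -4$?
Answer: $5718 \sqrt{23} \approx 27423.0$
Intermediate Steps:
$B{\left(u \right)} = -4$
$\sqrt{27 + B{\left(-3 \right)}} 5718 = \sqrt{27 - 4} \cdot 5718 = \sqrt{23} \cdot 5718 = 5718 \sqrt{23}$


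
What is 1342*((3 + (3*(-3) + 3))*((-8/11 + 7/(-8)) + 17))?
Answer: -247965/4 ≈ -61991.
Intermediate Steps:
1342*((3 + (3*(-3) + 3))*((-8/11 + 7/(-8)) + 17)) = 1342*((3 + (-9 + 3))*((-8*1/11 + 7*(-1/8)) + 17)) = 1342*((3 - 6)*((-8/11 - 7/8) + 17)) = 1342*(-3*(-141/88 + 17)) = 1342*(-3*1355/88) = 1342*(-4065/88) = -247965/4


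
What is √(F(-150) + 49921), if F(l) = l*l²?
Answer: I*√3325079 ≈ 1823.5*I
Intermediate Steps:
F(l) = l³
√(F(-150) + 49921) = √((-150)³ + 49921) = √(-3375000 + 49921) = √(-3325079) = I*√3325079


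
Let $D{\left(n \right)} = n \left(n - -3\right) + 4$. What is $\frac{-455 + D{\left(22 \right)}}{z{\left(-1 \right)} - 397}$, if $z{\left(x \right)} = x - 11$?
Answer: $- \frac{99}{409} \approx -0.24205$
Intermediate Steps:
$D{\left(n \right)} = 4 + n \left(3 + n\right)$ ($D{\left(n \right)} = n \left(n + 3\right) + 4 = n \left(3 + n\right) + 4 = 4 + n \left(3 + n\right)$)
$z{\left(x \right)} = -11 + x$ ($z{\left(x \right)} = x - 11 = -11 + x$)
$\frac{-455 + D{\left(22 \right)}}{z{\left(-1 \right)} - 397} = \frac{-455 + \left(4 + 22^{2} + 3 \cdot 22\right)}{\left(-11 - 1\right) - 397} = \frac{-455 + \left(4 + 484 + 66\right)}{-12 - 397} = \frac{-455 + 554}{-409} = 99 \left(- \frac{1}{409}\right) = - \frac{99}{409}$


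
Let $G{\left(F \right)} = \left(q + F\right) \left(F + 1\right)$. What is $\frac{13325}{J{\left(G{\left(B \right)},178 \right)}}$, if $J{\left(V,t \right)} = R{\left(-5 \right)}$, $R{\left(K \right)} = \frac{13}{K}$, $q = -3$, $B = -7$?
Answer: $-5125$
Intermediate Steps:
$G{\left(F \right)} = \left(1 + F\right) \left(-3 + F\right)$ ($G{\left(F \right)} = \left(-3 + F\right) \left(F + 1\right) = \left(-3 + F\right) \left(1 + F\right) = \left(1 + F\right) \left(-3 + F\right)$)
$J{\left(V,t \right)} = - \frac{13}{5}$ ($J{\left(V,t \right)} = \frac{13}{-5} = 13 \left(- \frac{1}{5}\right) = - \frac{13}{5}$)
$\frac{13325}{J{\left(G{\left(B \right)},178 \right)}} = \frac{13325}{- \frac{13}{5}} = 13325 \left(- \frac{5}{13}\right) = -5125$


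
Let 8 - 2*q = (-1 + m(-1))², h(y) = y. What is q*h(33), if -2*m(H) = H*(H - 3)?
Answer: -33/2 ≈ -16.500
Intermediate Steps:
m(H) = -H*(-3 + H)/2 (m(H) = -H*(H - 3)/2 = -H*(-3 + H)/2)
q = -½ (q = 4 - (-1 + (½)*(-1)*(3 - 1*(-1)))²/2 = 4 - (-1 + (½)*(-1)*(3 + 1))²/2 = 4 - (-1 + (½)*(-1)*4)²/2 = 4 - (-1 - 2)²/2 = 4 - ½*(-3)² = 4 - ½*9 = 4 - 9/2 = -½ ≈ -0.50000)
q*h(33) = -½*33 = -33/2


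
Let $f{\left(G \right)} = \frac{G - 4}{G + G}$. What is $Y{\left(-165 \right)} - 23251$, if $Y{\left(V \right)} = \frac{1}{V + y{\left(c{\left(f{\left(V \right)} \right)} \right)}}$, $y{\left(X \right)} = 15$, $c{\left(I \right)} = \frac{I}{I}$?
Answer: $- \frac{3487651}{150} \approx -23251.0$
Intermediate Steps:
$f{\left(G \right)} = \frac{-4 + G}{2 G}$
$c{\left(I \right)} = 1$
$Y{\left(V \right)} = \frac{1}{15 + V}$ ($Y{\left(V \right)} = \frac{1}{V + 15} = \frac{1}{15 + V}$)
$Y{\left(-165 \right)} - 23251 = \frac{1}{15 - 165} - 23251 = \frac{1}{-150} - 23251 = - \frac{1}{150} - 23251 = - \frac{3487651}{150}$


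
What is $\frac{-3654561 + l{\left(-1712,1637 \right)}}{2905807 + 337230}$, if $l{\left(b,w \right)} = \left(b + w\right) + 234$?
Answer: $- \frac{3654402}{3243037} \approx -1.1268$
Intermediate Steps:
$l{\left(b,w \right)} = 234 + b + w$
$\frac{-3654561 + l{\left(-1712,1637 \right)}}{2905807 + 337230} = \frac{-3654561 + \left(234 - 1712 + 1637\right)}{2905807 + 337230} = \frac{-3654561 + 159}{3243037} = \left(-3654402\right) \frac{1}{3243037} = - \frac{3654402}{3243037}$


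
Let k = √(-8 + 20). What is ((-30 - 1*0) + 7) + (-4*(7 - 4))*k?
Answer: -23 - 24*√3 ≈ -64.569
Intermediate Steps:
k = 2*√3 (k = √12 = 2*√3 ≈ 3.4641)
((-30 - 1*0) + 7) + (-4*(7 - 4))*k = ((-30 - 1*0) + 7) + (-4*(7 - 4))*(2*√3) = ((-30 + 0) + 7) + (-4*3)*(2*√3) = (-30 + 7) - 24*√3 = -23 - 24*√3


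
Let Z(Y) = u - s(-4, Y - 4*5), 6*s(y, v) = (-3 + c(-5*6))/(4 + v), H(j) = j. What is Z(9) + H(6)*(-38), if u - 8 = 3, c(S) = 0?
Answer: -3039/14 ≈ -217.07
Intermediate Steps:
s(y, v) = -1/(2*(4 + v)) (s(y, v) = ((-3 + 0)/(4 + v))/6 = (-3/(4 + v))/6 = -1/(2*(4 + v)))
u = 11 (u = 8 + 3 = 11)
Z(Y) = 11 + 1/(-32 + 2*Y) (Z(Y) = 11 - (-1)/(8 + 2*(Y - 4*5)) = 11 - (-1)/(8 + 2*(Y - 20)) = 11 - (-1)/(8 + 2*(-20 + Y)) = 11 - (-1)/(8 + (-40 + 2*Y)) = 11 - (-1)/(-32 + 2*Y) = 11 + 1/(-32 + 2*Y))
Z(9) + H(6)*(-38) = (-351 + 22*9)/(2*(-16 + 9)) + 6*(-38) = (½)*(-351 + 198)/(-7) - 228 = (½)*(-⅐)*(-153) - 228 = 153/14 - 228 = -3039/14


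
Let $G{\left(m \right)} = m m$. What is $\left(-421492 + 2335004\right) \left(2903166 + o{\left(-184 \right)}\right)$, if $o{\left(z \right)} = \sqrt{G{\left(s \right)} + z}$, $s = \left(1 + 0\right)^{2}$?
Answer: $5555242978992 + 1913512 i \sqrt{183} \approx 5.5552 \cdot 10^{12} + 2.5886 \cdot 10^{7} i$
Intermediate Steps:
$s = 1$ ($s = 1^{2} = 1$)
$G{\left(m \right)} = m^{2}$
$o{\left(z \right)} = \sqrt{1 + z}$ ($o{\left(z \right)} = \sqrt{1^{2} + z} = \sqrt{1 + z}$)
$\left(-421492 + 2335004\right) \left(2903166 + o{\left(-184 \right)}\right) = \left(-421492 + 2335004\right) \left(2903166 + \sqrt{1 - 184}\right) = 1913512 \left(2903166 + \sqrt{-183}\right) = 1913512 \left(2903166 + i \sqrt{183}\right) = 5555242978992 + 1913512 i \sqrt{183}$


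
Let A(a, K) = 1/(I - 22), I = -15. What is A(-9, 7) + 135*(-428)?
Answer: -2137861/37 ≈ -57780.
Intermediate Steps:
A(a, K) = -1/37 (A(a, K) = 1/(-15 - 22) = 1/(-37) = -1/37)
A(-9, 7) + 135*(-428) = -1/37 + 135*(-428) = -1/37 - 57780 = -2137861/37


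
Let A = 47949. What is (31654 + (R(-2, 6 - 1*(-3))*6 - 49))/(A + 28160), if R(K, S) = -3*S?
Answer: 31443/76109 ≈ 0.41313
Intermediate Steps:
(31654 + (R(-2, 6 - 1*(-3))*6 - 49))/(A + 28160) = (31654 + (-3*(6 - 1*(-3))*6 - 49))/(47949 + 28160) = (31654 + (-3*(6 + 3)*6 - 49))/76109 = (31654 + (-3*9*6 - 49))*(1/76109) = (31654 + (-27*6 - 49))*(1/76109) = (31654 + (-162 - 49))*(1/76109) = (31654 - 211)*(1/76109) = 31443*(1/76109) = 31443/76109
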